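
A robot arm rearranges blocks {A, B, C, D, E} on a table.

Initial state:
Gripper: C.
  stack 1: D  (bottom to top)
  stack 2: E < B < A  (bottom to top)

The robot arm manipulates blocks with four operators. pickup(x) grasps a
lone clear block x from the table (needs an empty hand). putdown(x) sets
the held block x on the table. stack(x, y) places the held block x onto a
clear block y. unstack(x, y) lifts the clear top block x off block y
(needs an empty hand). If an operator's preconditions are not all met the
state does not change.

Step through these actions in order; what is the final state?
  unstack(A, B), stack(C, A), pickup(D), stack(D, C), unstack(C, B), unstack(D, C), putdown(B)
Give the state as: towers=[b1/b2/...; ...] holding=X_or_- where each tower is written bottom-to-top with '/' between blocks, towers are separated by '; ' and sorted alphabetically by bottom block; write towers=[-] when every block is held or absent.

towers=[E/B/A/C] holding=D

step 1 (unstack(A, B)) [no-op]: towers=[D; E/B/A] holding=C
step 2 (stack(C, A)): towers=[D; E/B/A/C] holding=-
step 3 (pickup(D)): towers=[E/B/A/C] holding=D
step 4 (stack(D, C)): towers=[E/B/A/C/D] holding=-
step 5 (unstack(C, B)) [no-op]: towers=[E/B/A/C/D] holding=-
step 6 (unstack(D, C)): towers=[E/B/A/C] holding=D
step 7 (putdown(B)) [no-op]: towers=[E/B/A/C] holding=D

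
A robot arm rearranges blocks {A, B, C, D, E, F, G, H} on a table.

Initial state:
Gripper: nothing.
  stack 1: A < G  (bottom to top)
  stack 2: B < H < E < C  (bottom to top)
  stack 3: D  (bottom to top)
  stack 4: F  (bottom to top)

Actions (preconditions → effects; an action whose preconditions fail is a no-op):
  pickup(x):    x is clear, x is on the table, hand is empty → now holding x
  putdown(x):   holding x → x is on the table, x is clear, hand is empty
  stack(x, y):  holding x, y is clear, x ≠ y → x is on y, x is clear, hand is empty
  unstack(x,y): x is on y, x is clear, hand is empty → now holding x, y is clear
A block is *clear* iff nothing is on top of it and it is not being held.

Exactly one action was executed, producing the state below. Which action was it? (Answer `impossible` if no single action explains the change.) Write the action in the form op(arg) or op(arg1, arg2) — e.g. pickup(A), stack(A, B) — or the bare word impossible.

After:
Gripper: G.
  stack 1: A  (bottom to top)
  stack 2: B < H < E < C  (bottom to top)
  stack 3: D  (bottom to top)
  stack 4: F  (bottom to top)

target: towers=[A; B/H/E/C; D; F] holding=G
     unstack(G, A) → towers=[A; B/H/E/C; D; F] holding=G  ← match
         pickup(F) → towers=[A/G; B/H/E/C; D] holding=F
         pickup(D) → towers=[A/G; B/H/E/C; F] holding=D
     unstack(C, E) → towers=[A/G; B/H/E; D; F] holding=C

unstack(G, A)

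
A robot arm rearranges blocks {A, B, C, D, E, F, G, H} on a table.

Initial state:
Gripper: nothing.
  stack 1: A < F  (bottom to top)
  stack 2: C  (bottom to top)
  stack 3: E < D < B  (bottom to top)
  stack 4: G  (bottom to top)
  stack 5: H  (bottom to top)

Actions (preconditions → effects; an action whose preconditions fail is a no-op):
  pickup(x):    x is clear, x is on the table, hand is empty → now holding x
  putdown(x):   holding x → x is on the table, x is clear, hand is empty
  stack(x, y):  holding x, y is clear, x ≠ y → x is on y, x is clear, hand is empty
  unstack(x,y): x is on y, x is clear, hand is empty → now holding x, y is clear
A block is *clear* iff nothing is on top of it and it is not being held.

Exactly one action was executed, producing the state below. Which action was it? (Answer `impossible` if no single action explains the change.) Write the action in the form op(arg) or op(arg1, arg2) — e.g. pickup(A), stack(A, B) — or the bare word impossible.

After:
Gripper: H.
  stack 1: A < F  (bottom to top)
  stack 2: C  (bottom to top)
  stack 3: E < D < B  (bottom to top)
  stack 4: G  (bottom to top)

pickup(H)

target: towers=[A/F; C; E/D/B; G] holding=H
         pickup(G) → towers=[A/F; C; E/D/B; H] holding=G
         pickup(H) → towers=[A/F; C; E/D/B; G] holding=H  ← match
     unstack(B, D) → towers=[A/F; C; E/D; G; H] holding=B
     unstack(F, A) → towers=[A; C; E/D/B; G; H] holding=F
         pickup(C) → towers=[A/F; E/D/B; G; H] holding=C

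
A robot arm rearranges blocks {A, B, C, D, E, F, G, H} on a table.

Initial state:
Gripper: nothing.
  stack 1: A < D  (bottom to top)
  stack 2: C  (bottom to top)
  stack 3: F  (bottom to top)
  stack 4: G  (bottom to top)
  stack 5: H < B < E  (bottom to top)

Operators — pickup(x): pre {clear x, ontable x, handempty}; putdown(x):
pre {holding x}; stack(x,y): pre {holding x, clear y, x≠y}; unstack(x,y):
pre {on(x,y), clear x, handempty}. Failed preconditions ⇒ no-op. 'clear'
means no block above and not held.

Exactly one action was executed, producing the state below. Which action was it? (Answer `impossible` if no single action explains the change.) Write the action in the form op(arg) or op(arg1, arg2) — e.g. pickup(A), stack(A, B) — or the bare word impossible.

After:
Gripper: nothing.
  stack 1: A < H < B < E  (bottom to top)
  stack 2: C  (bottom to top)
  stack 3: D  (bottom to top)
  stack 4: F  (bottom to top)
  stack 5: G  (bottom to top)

impossible

target: towers=[A/H/B/E; C; D; F; G] holding=-
         pickup(G) → towers=[A/D; C; F; H/B/E] holding=G
     unstack(E, B) → towers=[A/D; C; F; G; H/B] holding=E
         pickup(F) → towers=[A/D; C; G; H/B/E] holding=F
     unstack(D, A) → towers=[A; C; F; G; H/B/E] holding=D
         pickup(C) → towers=[A/D; F; G; H/B/E] holding=C
none of the 5 applicable actions match → impossible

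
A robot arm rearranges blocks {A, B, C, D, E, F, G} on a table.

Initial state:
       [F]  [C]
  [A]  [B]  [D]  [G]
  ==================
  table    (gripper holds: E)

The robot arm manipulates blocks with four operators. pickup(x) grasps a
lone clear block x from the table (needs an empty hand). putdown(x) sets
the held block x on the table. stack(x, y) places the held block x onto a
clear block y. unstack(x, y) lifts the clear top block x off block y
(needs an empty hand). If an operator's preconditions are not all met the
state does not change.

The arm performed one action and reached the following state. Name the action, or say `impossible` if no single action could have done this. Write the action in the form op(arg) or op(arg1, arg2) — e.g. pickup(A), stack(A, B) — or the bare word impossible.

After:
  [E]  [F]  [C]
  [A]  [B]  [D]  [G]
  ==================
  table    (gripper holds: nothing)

target: towers=[A/E; B/F; D/C; G] holding=-
        putdown(E) → towers=[A; B/F; D/C; E; G] holding=-
       stack(E, F) → towers=[A; B/F/E; D/C; G] holding=-
       stack(E, G) → towers=[A; B/F; D/C; G/E] holding=-
       stack(E, A) → towers=[A/E; B/F; D/C; G] holding=-  ← match
       stack(E, C) → towers=[A; B/F; D/C/E; G] holding=-

stack(E, A)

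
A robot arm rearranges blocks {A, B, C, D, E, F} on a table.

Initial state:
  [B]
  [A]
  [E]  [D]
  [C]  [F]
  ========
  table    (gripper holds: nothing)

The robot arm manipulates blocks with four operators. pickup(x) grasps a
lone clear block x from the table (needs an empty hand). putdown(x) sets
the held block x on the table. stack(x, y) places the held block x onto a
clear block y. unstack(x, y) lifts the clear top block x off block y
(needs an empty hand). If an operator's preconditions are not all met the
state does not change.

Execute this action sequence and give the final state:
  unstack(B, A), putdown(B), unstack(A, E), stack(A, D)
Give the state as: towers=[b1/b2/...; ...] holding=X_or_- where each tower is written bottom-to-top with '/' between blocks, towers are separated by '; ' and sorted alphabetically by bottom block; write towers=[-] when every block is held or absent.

step 1 (unstack(B, A)): towers=[C/E/A; F/D] holding=B
step 2 (putdown(B)): towers=[B; C/E/A; F/D] holding=-
step 3 (unstack(A, E)): towers=[B; C/E; F/D] holding=A
step 4 (stack(A, D)): towers=[B; C/E; F/D/A] holding=-

towers=[B; C/E; F/D/A] holding=-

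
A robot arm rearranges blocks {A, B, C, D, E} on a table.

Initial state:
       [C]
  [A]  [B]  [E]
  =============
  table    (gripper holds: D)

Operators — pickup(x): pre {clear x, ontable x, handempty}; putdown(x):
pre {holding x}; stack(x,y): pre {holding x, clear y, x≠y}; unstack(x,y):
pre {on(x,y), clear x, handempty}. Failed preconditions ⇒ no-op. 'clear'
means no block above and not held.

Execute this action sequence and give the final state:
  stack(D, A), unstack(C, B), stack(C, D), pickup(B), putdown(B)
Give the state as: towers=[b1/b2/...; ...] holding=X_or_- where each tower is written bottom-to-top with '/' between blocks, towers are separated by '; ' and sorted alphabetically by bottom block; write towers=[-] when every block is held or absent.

step 1 (stack(D, A)): towers=[A/D; B/C; E] holding=-
step 2 (unstack(C, B)): towers=[A/D; B; E] holding=C
step 3 (stack(C, D)): towers=[A/D/C; B; E] holding=-
step 4 (pickup(B)): towers=[A/D/C; E] holding=B
step 5 (putdown(B)): towers=[A/D/C; B; E] holding=-

towers=[A/D/C; B; E] holding=-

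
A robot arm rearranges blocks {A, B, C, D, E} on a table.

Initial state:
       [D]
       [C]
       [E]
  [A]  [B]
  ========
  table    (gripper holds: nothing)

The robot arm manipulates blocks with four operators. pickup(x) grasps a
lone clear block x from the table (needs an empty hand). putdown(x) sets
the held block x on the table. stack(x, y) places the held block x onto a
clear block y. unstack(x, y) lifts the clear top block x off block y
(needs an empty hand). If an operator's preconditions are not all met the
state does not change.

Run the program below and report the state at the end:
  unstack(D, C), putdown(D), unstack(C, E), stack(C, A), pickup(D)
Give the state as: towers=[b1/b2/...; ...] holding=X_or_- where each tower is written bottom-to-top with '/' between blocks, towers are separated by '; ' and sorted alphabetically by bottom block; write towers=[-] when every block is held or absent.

towers=[A/C; B/E] holding=D

step 1 (unstack(D, C)): towers=[A; B/E/C] holding=D
step 2 (putdown(D)): towers=[A; B/E/C; D] holding=-
step 3 (unstack(C, E)): towers=[A; B/E; D] holding=C
step 4 (stack(C, A)): towers=[A/C; B/E; D] holding=-
step 5 (pickup(D)): towers=[A/C; B/E] holding=D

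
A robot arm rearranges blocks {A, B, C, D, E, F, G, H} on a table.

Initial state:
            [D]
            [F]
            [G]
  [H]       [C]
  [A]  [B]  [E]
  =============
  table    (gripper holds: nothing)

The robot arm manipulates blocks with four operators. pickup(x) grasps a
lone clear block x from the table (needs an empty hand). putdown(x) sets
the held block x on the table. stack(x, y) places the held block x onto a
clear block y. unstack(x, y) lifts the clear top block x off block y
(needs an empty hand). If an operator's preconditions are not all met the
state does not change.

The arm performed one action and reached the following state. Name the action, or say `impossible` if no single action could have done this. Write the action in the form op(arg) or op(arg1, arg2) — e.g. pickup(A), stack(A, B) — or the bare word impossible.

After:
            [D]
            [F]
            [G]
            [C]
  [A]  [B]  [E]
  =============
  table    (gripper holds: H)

target: towers=[A; B; E/C/G/F/D] holding=H
     unstack(H, A) → towers=[A; B; E/C/G/F/D] holding=H  ← match
         pickup(B) → towers=[A/H; E/C/G/F/D] holding=B
     unstack(D, F) → towers=[A/H; B; E/C/G/F] holding=D

unstack(H, A)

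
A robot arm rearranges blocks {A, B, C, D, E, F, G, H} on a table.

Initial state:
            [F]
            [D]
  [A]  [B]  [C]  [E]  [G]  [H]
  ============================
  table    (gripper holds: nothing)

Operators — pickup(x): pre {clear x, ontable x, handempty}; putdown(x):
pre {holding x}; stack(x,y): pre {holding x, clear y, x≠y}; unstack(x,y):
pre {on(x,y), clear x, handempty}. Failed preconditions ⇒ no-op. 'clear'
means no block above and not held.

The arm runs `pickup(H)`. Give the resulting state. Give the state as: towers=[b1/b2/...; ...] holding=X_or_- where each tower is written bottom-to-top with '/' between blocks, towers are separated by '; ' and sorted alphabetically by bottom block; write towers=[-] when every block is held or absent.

towers=[A; B; C/D/F; E; G] holding=H

before: towers=[A; B; C/D/F; E; G; H] holding=-
pre[pickup(H)]: clear(H) ✓, ontable(H) ✓, handempty ✓
all met → apply pickup(H)
after:  towers=[A; B; C/D/F; E; G] holding=H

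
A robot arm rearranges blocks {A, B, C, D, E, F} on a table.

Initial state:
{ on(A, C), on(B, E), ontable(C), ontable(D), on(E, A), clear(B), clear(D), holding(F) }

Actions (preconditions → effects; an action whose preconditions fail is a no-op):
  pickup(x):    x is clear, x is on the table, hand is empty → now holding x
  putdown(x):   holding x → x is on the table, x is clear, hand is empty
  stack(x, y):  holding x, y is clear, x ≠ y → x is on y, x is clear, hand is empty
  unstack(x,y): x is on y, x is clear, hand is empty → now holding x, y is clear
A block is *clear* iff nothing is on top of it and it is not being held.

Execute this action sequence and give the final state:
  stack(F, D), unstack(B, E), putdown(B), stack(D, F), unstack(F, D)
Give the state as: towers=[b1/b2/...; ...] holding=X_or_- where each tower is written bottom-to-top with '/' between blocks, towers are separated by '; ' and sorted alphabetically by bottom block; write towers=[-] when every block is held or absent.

step 1 (stack(F, D)): towers=[C/A/E/B; D/F] holding=-
step 2 (unstack(B, E)): towers=[C/A/E; D/F] holding=B
step 3 (putdown(B)): towers=[B; C/A/E; D/F] holding=-
step 4 (stack(D, F)) [no-op]: towers=[B; C/A/E; D/F] holding=-
step 5 (unstack(F, D)): towers=[B; C/A/E; D] holding=F

towers=[B; C/A/E; D] holding=F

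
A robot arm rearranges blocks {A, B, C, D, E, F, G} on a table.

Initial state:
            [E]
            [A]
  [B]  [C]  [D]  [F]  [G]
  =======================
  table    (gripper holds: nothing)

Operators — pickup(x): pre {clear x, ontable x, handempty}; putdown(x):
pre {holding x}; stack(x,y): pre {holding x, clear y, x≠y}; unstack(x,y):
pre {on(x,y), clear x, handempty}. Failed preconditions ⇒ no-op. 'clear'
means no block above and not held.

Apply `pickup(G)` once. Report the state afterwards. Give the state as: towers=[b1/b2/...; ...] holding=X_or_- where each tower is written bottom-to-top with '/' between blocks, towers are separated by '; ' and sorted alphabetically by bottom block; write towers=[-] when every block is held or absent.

towers=[B; C; D/A/E; F] holding=G

before: towers=[B; C; D/A/E; F; G] holding=-
pre[pickup(G)]: clear(G) ✓, ontable(G) ✓, handempty ✓
all met → apply pickup(G)
after:  towers=[B; C; D/A/E; F] holding=G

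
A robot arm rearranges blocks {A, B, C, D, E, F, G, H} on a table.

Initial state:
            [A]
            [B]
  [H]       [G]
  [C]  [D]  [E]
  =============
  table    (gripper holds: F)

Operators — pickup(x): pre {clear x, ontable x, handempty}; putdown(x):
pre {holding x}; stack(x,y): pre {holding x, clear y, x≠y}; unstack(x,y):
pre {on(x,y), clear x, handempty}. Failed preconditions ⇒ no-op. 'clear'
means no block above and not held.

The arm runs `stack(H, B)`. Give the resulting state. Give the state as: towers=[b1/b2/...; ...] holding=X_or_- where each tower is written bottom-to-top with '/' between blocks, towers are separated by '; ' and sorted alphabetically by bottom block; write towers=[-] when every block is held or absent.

towers=[C/H; D; E/G/B/A] holding=F

before: towers=[C/H; D; E/G/B/A] holding=F
pre[stack(H, B)]: holding(H) no, clear(B) no, H≠B yes
holding(H), clear(B) unmet → stack(H, B) is a no-op
after:  towers=[C/H; D; E/G/B/A] holding=F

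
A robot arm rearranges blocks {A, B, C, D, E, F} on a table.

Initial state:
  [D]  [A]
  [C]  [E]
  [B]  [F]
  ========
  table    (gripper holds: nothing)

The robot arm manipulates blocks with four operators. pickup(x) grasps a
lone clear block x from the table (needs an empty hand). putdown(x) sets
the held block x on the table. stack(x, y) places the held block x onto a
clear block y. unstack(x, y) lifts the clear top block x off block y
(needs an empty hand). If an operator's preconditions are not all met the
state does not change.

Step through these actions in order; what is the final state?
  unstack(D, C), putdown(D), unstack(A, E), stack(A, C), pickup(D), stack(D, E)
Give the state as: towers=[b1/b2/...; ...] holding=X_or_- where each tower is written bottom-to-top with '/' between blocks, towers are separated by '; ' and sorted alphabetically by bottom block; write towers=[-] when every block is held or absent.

step 1 (unstack(D, C)): towers=[B/C; F/E/A] holding=D
step 2 (putdown(D)): towers=[B/C; D; F/E/A] holding=-
step 3 (unstack(A, E)): towers=[B/C; D; F/E] holding=A
step 4 (stack(A, C)): towers=[B/C/A; D; F/E] holding=-
step 5 (pickup(D)): towers=[B/C/A; F/E] holding=D
step 6 (stack(D, E)): towers=[B/C/A; F/E/D] holding=-

towers=[B/C/A; F/E/D] holding=-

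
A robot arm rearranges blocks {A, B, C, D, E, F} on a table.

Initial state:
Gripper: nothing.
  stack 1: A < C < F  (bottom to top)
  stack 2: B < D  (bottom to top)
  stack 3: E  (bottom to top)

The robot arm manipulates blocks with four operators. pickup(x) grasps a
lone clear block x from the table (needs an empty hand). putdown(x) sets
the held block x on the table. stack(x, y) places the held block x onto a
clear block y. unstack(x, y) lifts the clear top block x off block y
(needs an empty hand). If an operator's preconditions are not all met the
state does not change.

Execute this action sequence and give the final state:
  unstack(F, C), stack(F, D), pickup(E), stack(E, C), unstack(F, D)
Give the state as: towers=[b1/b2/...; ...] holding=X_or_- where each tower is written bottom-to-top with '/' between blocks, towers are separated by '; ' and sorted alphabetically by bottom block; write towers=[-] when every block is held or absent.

step 1 (unstack(F, C)): towers=[A/C; B/D; E] holding=F
step 2 (stack(F, D)): towers=[A/C; B/D/F; E] holding=-
step 3 (pickup(E)): towers=[A/C; B/D/F] holding=E
step 4 (stack(E, C)): towers=[A/C/E; B/D/F] holding=-
step 5 (unstack(F, D)): towers=[A/C/E; B/D] holding=F

towers=[A/C/E; B/D] holding=F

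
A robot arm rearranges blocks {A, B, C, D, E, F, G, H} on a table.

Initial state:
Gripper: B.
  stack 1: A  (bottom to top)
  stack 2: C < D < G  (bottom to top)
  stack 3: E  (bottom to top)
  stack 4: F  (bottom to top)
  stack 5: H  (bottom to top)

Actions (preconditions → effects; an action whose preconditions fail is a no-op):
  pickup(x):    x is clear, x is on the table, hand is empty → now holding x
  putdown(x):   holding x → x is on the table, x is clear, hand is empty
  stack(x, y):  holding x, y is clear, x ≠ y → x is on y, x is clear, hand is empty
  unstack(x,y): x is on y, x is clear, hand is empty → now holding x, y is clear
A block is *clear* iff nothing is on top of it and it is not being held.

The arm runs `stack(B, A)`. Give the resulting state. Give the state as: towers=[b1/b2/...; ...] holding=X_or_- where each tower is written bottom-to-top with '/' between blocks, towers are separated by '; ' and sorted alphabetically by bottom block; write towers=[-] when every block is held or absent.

towers=[A/B; C/D/G; E; F; H] holding=-

before: towers=[A; C/D/G; E; F; H] holding=B
pre[stack(B, A)]: holding(B) ok, clear(A) ok, B≠A ok
all met → apply stack(B, A)
after:  towers=[A/B; C/D/G; E; F; H] holding=-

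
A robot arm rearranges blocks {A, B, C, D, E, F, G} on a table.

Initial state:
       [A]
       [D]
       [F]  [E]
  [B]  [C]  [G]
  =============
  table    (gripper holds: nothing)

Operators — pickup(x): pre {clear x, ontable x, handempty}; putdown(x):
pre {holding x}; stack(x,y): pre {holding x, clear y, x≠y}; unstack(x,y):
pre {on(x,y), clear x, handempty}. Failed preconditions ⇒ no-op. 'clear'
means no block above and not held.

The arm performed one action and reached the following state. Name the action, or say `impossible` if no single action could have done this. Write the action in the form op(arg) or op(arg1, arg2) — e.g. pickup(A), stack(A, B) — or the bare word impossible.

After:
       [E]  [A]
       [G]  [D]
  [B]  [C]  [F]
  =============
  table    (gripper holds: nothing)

target: towers=[B; C/G/E; F/D/A] holding=-
         pickup(B) → towers=[C/F/D/A; G/E] holding=B
     unstack(A, D) → towers=[B; C/F/D; G/E] holding=A
     unstack(E, G) → towers=[B; C/F/D/A; G] holding=E
none of the 3 applicable actions match → impossible

impossible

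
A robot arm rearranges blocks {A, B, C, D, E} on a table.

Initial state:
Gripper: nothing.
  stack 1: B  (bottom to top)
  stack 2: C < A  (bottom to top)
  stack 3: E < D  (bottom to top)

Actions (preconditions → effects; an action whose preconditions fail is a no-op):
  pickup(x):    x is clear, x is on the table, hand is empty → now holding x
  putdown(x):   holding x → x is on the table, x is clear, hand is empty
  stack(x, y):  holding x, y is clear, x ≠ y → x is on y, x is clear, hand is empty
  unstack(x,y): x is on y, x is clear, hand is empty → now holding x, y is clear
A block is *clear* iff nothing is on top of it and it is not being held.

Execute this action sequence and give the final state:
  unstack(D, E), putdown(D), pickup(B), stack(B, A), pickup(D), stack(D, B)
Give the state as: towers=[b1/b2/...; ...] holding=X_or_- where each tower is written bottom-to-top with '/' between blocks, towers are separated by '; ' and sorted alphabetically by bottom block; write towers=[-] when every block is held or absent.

step 1 (unstack(D, E)): towers=[B; C/A; E] holding=D
step 2 (putdown(D)): towers=[B; C/A; D; E] holding=-
step 3 (pickup(B)): towers=[C/A; D; E] holding=B
step 4 (stack(B, A)): towers=[C/A/B; D; E] holding=-
step 5 (pickup(D)): towers=[C/A/B; E] holding=D
step 6 (stack(D, B)): towers=[C/A/B/D; E] holding=-

towers=[C/A/B/D; E] holding=-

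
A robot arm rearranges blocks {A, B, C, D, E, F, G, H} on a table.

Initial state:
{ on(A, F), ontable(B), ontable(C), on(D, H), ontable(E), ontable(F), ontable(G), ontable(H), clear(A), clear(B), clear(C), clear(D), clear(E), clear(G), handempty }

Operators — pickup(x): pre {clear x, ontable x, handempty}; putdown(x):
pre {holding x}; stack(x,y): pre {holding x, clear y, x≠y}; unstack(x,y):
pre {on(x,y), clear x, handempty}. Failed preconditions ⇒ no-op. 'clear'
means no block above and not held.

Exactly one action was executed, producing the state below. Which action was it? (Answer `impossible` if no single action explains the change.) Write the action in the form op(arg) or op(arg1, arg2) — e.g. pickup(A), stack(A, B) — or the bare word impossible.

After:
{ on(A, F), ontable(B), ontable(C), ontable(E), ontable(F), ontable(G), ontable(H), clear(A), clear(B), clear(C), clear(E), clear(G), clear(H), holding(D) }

target: towers=[B; C; E; F/A; G; H] holding=D
         pickup(G) → towers=[B; C; E; F/A; H/D] holding=G
     unstack(A, F) → towers=[B; C; E; F; G; H/D] holding=A
         pickup(E) → towers=[B; C; F/A; G; H/D] holding=E
         pickup(B) → towers=[C; E; F/A; G; H/D] holding=B
     unstack(D, H) → towers=[B; C; E; F/A; G; H] holding=D  ← match
         pickup(C) → towers=[B; E; F/A; G; H/D] holding=C

unstack(D, H)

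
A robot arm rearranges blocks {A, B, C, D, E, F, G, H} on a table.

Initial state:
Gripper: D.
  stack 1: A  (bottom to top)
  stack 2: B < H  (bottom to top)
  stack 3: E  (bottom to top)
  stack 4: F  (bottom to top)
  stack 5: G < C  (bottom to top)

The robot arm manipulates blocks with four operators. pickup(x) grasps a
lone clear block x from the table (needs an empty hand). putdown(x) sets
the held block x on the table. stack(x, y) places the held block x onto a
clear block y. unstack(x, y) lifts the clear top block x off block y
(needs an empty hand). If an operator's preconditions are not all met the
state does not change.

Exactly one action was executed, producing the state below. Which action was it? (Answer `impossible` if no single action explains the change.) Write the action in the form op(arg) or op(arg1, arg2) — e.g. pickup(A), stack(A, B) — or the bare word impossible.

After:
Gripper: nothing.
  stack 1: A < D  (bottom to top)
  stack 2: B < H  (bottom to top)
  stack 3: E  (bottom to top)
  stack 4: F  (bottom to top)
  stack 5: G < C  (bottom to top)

target: towers=[A/D; B/H; E; F; G/C] holding=-
        putdown(D) → towers=[A; B/H; D; E; F; G/C] holding=-
       stack(D, A) → towers=[A/D; B/H; E; F; G/C] holding=-  ← match
       stack(D, E) → towers=[A; B/H; E/D; F; G/C] holding=-
       stack(D, H) → towers=[A; B/H/D; E; F; G/C] holding=-
       stack(D, F) → towers=[A; B/H; E; F/D; G/C] holding=-
       stack(D, C) → towers=[A; B/H; E; F; G/C/D] holding=-

stack(D, A)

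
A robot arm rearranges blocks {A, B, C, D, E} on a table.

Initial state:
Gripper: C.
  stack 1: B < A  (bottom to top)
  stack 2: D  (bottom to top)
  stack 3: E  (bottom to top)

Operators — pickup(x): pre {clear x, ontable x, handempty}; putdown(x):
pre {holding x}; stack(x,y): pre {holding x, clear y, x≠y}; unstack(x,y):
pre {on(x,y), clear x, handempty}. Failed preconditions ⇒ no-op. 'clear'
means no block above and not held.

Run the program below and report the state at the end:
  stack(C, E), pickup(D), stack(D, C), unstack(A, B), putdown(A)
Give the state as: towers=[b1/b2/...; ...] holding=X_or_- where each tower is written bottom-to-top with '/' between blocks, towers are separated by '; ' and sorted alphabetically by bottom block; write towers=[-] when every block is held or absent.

step 1 (stack(C, E)): towers=[B/A; D; E/C] holding=-
step 2 (pickup(D)): towers=[B/A; E/C] holding=D
step 3 (stack(D, C)): towers=[B/A; E/C/D] holding=-
step 4 (unstack(A, B)): towers=[B; E/C/D] holding=A
step 5 (putdown(A)): towers=[A; B; E/C/D] holding=-

towers=[A; B; E/C/D] holding=-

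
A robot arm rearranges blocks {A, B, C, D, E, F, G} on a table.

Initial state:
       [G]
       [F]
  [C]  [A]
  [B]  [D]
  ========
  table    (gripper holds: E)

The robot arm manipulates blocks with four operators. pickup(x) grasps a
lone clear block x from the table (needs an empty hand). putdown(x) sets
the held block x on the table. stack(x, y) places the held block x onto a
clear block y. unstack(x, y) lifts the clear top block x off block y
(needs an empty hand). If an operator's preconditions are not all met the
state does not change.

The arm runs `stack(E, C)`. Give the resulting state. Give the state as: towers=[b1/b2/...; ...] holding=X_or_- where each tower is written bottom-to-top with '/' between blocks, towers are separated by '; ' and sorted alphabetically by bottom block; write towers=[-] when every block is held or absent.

before: towers=[B/C; D/A/F/G] holding=E
pre[stack(E, C)]: holding(E) yes, clear(C) yes, E≠C yes
all met → apply stack(E, C)
after:  towers=[B/C/E; D/A/F/G] holding=-

towers=[B/C/E; D/A/F/G] holding=-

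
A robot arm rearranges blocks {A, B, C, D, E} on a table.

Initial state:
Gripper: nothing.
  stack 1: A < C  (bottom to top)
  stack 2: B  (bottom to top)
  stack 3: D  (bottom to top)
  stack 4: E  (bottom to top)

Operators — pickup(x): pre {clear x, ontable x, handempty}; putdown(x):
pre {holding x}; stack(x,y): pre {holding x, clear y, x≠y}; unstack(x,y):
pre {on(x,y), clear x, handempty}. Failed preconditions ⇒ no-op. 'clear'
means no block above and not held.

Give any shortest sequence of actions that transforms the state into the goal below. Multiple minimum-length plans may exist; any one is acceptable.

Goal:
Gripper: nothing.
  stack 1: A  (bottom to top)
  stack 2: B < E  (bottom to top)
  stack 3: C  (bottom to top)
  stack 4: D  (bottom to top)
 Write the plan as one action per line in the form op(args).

pickup(E)
stack(E, B)
unstack(C, A)
putdown(C)

step 1 (pickup(E)): towers=[A/C; B; D] holding=E
step 2 (stack(E, B)): towers=[A/C; B/E; D] holding=-
step 3 (unstack(C, A)): towers=[A; B/E; D] holding=C
step 4 (putdown(C)): towers=[A; B/E; C; D] holding=-
goal check: towers=[A; B/E; C; D] holding=- — reached (length 4, optimal by BFS)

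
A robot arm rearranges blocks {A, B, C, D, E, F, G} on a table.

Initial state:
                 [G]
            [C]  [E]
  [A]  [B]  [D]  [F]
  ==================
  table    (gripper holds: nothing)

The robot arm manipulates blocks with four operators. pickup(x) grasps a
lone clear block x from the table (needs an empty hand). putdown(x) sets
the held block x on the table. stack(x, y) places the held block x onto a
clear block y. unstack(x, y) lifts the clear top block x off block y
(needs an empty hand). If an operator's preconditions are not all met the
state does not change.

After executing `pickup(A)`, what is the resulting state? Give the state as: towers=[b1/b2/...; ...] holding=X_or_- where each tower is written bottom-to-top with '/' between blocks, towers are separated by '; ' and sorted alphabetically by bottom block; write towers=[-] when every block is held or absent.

before: towers=[A; B; D/C; F/E/G] holding=-
pre[pickup(A)]: clear(A) ✓, ontable(A) ✓, handempty ✓
all met → apply pickup(A)
after:  towers=[B; D/C; F/E/G] holding=A

towers=[B; D/C; F/E/G] holding=A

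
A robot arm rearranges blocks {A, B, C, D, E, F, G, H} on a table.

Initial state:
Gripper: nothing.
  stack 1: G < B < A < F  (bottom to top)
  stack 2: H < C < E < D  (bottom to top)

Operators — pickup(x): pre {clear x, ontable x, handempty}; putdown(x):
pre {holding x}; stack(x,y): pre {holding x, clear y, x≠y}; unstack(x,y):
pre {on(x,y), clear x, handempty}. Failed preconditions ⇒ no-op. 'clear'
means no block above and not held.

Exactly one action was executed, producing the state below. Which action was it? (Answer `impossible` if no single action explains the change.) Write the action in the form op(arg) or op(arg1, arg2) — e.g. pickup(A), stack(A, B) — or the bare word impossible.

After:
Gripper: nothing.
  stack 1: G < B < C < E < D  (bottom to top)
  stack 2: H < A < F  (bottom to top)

target: towers=[G/B/C/E/D; H/A/F] holding=-
     unstack(F, A) → towers=[G/B/A; H/C/E/D] holding=F
     unstack(D, E) → towers=[G/B/A/F; H/C/E] holding=D
none of the 2 applicable actions match → impossible

impossible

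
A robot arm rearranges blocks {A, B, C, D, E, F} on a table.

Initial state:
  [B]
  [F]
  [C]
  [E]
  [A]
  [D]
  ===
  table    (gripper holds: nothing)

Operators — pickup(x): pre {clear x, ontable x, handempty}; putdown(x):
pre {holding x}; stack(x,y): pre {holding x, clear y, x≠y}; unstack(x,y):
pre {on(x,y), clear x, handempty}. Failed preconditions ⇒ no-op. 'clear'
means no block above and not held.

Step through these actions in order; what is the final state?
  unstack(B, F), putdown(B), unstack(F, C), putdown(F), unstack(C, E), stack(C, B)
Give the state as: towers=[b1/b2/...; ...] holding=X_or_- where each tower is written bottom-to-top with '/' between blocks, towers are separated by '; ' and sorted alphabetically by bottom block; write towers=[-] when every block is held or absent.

towers=[B/C; D/A/E; F] holding=-

step 1 (unstack(B, F)): towers=[D/A/E/C/F] holding=B
step 2 (putdown(B)): towers=[B; D/A/E/C/F] holding=-
step 3 (unstack(F, C)): towers=[B; D/A/E/C] holding=F
step 4 (putdown(F)): towers=[B; D/A/E/C; F] holding=-
step 5 (unstack(C, E)): towers=[B; D/A/E; F] holding=C
step 6 (stack(C, B)): towers=[B/C; D/A/E; F] holding=-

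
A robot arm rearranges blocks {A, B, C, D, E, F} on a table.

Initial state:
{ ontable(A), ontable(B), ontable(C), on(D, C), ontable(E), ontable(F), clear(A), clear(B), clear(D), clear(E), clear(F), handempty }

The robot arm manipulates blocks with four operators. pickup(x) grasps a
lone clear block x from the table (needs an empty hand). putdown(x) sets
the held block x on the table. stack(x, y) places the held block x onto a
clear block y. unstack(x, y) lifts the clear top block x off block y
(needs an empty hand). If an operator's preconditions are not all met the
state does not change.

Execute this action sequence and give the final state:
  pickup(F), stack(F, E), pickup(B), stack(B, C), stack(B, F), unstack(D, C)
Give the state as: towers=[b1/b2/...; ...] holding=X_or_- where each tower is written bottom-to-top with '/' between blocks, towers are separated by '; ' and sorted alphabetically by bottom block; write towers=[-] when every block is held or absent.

towers=[A; C; E/F/B] holding=D

step 1 (pickup(F)): towers=[A; B; C/D; E] holding=F
step 2 (stack(F, E)): towers=[A; B; C/D; E/F] holding=-
step 3 (pickup(B)): towers=[A; C/D; E/F] holding=B
step 4 (stack(B, C)) [no-op]: towers=[A; C/D; E/F] holding=B
step 5 (stack(B, F)): towers=[A; C/D; E/F/B] holding=-
step 6 (unstack(D, C)): towers=[A; C; E/F/B] holding=D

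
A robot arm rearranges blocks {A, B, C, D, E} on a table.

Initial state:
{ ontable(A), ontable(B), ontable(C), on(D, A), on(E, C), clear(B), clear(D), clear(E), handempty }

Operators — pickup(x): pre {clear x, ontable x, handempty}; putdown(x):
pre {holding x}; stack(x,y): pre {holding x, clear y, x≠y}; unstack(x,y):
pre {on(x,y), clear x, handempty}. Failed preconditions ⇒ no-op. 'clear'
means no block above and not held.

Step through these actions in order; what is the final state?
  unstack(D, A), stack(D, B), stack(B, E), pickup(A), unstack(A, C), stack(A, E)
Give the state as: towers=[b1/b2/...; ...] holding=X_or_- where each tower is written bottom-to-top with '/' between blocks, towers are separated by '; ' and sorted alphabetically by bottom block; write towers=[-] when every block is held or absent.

towers=[B/D; C/E/A] holding=-

step 1 (unstack(D, A)): towers=[A; B; C/E] holding=D
step 2 (stack(D, B)): towers=[A; B/D; C/E] holding=-
step 3 (stack(B, E)) [no-op]: towers=[A; B/D; C/E] holding=-
step 4 (pickup(A)): towers=[B/D; C/E] holding=A
step 5 (unstack(A, C)) [no-op]: towers=[B/D; C/E] holding=A
step 6 (stack(A, E)): towers=[B/D; C/E/A] holding=-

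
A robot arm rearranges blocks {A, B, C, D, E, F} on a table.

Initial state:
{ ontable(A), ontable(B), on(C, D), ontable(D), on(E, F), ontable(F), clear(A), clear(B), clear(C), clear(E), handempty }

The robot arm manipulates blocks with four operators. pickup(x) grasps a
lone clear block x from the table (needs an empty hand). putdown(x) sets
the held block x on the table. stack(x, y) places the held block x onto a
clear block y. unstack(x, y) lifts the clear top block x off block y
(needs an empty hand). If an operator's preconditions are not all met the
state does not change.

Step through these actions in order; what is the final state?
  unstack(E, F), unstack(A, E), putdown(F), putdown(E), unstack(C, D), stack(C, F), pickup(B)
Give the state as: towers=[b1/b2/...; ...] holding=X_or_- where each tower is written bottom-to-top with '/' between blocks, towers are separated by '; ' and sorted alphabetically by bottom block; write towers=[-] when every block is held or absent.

step 1 (unstack(E, F)): towers=[A; B; D/C; F] holding=E
step 2 (unstack(A, E)) [no-op]: towers=[A; B; D/C; F] holding=E
step 3 (putdown(F)) [no-op]: towers=[A; B; D/C; F] holding=E
step 4 (putdown(E)): towers=[A; B; D/C; E; F] holding=-
step 5 (unstack(C, D)): towers=[A; B; D; E; F] holding=C
step 6 (stack(C, F)): towers=[A; B; D; E; F/C] holding=-
step 7 (pickup(B)): towers=[A; D; E; F/C] holding=B

towers=[A; D; E; F/C] holding=B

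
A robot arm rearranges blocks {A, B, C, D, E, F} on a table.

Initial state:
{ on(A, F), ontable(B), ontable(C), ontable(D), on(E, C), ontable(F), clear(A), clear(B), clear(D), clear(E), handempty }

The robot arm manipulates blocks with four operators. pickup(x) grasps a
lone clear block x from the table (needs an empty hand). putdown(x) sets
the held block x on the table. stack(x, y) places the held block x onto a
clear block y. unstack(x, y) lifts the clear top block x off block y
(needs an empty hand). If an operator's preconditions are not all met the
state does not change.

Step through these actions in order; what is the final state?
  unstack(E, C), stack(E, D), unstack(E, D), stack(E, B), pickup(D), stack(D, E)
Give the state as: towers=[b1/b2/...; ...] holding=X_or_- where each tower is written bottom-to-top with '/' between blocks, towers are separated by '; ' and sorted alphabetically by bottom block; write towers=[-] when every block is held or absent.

step 1 (unstack(E, C)): towers=[B; C; D; F/A] holding=E
step 2 (stack(E, D)): towers=[B; C; D/E; F/A] holding=-
step 3 (unstack(E, D)): towers=[B; C; D; F/A] holding=E
step 4 (stack(E, B)): towers=[B/E; C; D; F/A] holding=-
step 5 (pickup(D)): towers=[B/E; C; F/A] holding=D
step 6 (stack(D, E)): towers=[B/E/D; C; F/A] holding=-

towers=[B/E/D; C; F/A] holding=-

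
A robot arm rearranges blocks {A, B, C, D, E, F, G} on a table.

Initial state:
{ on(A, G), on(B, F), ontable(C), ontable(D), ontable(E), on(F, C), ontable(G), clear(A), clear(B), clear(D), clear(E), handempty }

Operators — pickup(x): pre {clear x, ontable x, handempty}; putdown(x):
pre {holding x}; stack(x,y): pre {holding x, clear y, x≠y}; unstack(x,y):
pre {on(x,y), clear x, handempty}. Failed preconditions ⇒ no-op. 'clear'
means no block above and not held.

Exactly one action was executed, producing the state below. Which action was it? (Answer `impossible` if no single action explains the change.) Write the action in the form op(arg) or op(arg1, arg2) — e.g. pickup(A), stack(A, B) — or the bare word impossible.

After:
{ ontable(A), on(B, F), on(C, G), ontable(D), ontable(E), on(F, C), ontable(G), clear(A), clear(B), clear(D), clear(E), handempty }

impossible

target: towers=[A; D; E; G/C/F/B] holding=-
     unstack(B, F) → towers=[C/F; D; E; G/A] holding=B
         pickup(D) → towers=[C/F/B; E; G/A] holding=D
     unstack(A, G) → towers=[C/F/B; D; E; G] holding=A
         pickup(E) → towers=[C/F/B; D; G/A] holding=E
none of the 4 applicable actions match → impossible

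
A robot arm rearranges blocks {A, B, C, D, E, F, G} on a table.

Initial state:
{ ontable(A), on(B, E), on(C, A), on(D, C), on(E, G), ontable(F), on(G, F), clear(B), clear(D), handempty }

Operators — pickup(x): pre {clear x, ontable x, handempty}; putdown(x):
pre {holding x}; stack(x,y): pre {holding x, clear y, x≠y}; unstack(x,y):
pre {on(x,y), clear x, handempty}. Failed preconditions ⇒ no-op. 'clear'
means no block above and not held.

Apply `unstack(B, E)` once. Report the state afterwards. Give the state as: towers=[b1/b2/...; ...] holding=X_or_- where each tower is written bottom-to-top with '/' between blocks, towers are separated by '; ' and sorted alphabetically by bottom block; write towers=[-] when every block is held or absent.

towers=[A/C/D; F/G/E] holding=B

before: towers=[A/C/D; F/G/E/B] holding=-
pre[unstack(B, E)]: on(B,E) ✓, clear(B) ✓, handempty ✓
all met → apply unstack(B, E)
after:  towers=[A/C/D; F/G/E] holding=B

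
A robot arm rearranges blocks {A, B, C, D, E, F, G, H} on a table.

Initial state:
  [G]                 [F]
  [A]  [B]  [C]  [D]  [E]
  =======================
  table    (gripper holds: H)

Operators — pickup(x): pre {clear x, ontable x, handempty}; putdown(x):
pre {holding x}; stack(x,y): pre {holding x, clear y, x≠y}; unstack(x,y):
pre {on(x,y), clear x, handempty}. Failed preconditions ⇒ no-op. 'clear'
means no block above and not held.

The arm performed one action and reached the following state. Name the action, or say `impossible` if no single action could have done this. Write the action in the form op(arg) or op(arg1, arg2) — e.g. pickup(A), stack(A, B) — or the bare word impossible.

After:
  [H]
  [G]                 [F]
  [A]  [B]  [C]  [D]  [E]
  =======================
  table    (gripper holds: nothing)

stack(H, G)

target: towers=[A/G/H; B; C; D; E/F] holding=-
        putdown(H) → towers=[A/G; B; C; D; E/F; H] holding=-
       stack(H, G) → towers=[A/G/H; B; C; D; E/F] holding=-  ← match
       stack(H, B) → towers=[A/G; B/H; C; D; E/F] holding=-
       stack(H, F) → towers=[A/G; B; C; D; E/F/H] holding=-
       stack(H, D) → towers=[A/G; B; C; D/H; E/F] holding=-
       stack(H, C) → towers=[A/G; B; C/H; D; E/F] holding=-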